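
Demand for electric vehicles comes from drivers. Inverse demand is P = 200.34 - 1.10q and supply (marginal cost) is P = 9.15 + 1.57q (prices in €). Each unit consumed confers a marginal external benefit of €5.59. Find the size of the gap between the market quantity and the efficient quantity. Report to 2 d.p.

2.09 units

Market equilibrium (private): 9.15 + 1.57q = 200.34 - 1.10q → q_m = 71.6067.
Social marginal benefit = demand + MEB = 205.93 - 1.10q.
Set SMB = MC: 205.93 - 1.10q = 9.15 + 1.57q → q* = 73.7004.
Gap = |71.6067 − 73.7004| = 2.0937.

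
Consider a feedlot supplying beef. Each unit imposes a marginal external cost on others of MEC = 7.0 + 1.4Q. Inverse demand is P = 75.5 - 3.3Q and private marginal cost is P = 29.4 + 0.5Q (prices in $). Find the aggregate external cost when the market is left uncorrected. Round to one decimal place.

Market equilibrium (private): 29.4 + 0.5Q = 75.5 - 3.3Q → Q_m = 12.1316.
Total external cost = ∫₀^{Q_m} (7.0 + 1.4Q) dQ = 7.0×12.1316 + ½×1.4×12.1316² = 187.9442.

$187.9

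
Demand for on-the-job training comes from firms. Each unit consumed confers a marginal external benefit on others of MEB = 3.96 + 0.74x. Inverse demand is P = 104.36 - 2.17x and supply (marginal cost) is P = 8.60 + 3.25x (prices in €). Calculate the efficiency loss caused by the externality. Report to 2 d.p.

Market equilibrium (private): 8.60 + 3.25x = 104.36 - 2.17x → x_m = 17.6679.
Social marginal benefit = demand + MEB = 108.32 - 1.43x.
Set SMB = MC: 108.32 - 1.43x = 8.60 + 3.25x → x* = 21.3077.
Between x* and x_m the wedge SMB − MC runs linearly from 0 to MEB(x_m), so the loss is a triangle.
DWL = ½ × 3.6398 × 17.0342 = 31.0005.

DWL = €31.00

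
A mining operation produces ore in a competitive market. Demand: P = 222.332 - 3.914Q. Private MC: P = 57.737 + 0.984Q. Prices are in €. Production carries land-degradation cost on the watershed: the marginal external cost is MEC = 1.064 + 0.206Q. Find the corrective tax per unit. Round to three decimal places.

Social marginal cost = private MC + MEC = 58.801 + 1.190Q.
Set SMC = demand: 58.801 + 1.190Q = 222.332 - 3.914Q → Q* = 32.0398.
The Pigouvian tax equals MEC at Q*: 1.064 + 0.206×32.0398 = 7.6642.

tax = €7.664 per unit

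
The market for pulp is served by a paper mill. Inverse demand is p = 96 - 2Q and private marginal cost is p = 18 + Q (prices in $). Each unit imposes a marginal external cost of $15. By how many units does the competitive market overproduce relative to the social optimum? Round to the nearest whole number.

5 units

Market equilibrium (private): 18 + Q = 96 - 2Q → Q_m = 26.0000.
Social marginal cost = private MC + MEC = 33 + Q.
Set SMC = demand: 33 + Q = 96 - 2Q → Q* = 21.0000.
Gap = |26.0000 − 21.0000| = 5.0000.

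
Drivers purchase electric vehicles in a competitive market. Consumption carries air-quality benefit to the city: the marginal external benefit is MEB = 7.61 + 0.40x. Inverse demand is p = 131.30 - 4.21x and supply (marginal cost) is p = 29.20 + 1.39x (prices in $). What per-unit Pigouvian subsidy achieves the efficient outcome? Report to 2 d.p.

subsidy = $16.05 per unit

Social marginal benefit = demand + MEB = 138.91 - 3.81x.
Set SMB = MC: 138.91 - 3.81x = 29.20 + 1.39x → x* = 21.0981.
The Pigouvian subsidy equals MEB at x*: 7.61 + 0.40×21.0981 = 16.0492.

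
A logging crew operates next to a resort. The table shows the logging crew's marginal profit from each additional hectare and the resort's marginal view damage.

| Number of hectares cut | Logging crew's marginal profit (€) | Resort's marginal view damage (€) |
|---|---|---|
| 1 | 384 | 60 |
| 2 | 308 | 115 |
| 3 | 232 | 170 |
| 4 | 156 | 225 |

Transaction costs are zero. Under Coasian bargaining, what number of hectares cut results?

3

Bargaining reaches the level where marginal profit last exceeds marginal view damage.
That holds through level 3 (232 ≥ 170) but not at 4 (156 < 225).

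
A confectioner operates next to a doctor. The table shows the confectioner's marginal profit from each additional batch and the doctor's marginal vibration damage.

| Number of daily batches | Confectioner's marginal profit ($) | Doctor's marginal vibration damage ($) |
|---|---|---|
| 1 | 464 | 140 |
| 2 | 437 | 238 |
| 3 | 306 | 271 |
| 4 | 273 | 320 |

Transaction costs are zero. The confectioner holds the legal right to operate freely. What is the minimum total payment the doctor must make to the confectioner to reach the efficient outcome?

$273

Left alone the confectioner would choose level 4 (marginal profit stays positive).
Efficient level: k* = 3 (marginal profit ≥ marginal vibration damage through 3).
The doctor must at least cover the confectioner's forgone profit from cutting 4→3: 273 = 273.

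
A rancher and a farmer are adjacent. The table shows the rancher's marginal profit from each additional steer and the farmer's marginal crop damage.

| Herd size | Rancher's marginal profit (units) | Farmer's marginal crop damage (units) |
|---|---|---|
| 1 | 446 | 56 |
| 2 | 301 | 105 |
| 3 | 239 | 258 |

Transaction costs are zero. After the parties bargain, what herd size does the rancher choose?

Bargaining reaches the level where marginal profit last exceeds marginal crop damage.
That holds through level 2 (301 ≥ 105) but not at 3 (239 < 258).

2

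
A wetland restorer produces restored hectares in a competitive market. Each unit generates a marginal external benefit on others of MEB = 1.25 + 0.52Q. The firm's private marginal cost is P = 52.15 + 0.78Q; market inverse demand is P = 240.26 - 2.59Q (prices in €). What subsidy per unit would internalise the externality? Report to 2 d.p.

Social marginal cost = private MC − MEB = 50.90 + 0.26Q.
Set SMC = demand: 50.90 + 0.26Q = 240.26 - 2.59Q → Q* = 66.4421.
The Pigouvian subsidy equals MEB at Q*: 1.25 + 0.52×66.4421 = 35.7999.

subsidy = €35.80 per unit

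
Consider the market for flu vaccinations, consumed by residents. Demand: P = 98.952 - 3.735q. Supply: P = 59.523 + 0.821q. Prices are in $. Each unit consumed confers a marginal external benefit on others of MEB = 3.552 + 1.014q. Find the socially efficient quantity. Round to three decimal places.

q* = 12.135

Social marginal benefit = demand + MEB = 102.504 - 2.721q.
Set SMB = MC: 102.504 - 2.721q = 59.523 + 0.821q → q* = 12.1347.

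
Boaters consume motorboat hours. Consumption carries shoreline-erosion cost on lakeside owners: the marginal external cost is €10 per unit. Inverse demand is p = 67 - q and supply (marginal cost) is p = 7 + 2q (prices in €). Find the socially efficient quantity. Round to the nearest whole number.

q* = 17

Social marginal benefit = demand − MEC = 57 - q.
Set SMB = MC: 57 - q = 7 + 2q → q* = 16.6667.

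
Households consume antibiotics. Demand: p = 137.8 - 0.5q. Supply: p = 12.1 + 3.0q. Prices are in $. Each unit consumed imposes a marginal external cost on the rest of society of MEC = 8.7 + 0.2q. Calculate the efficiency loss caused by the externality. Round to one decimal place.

Market equilibrium (private): 12.1 + 3.0q = 137.8 - 0.5q → q_m = 35.9143.
Social marginal benefit = demand − MEC = 129.1 - 0.7q.
Set SMB = MC: 129.1 - 0.7q = 12.1 + 3.0q → q* = 31.6216.
Between q* and q_m the wedge MC − SMB runs linearly from 0 to MEC(q_m), so the loss is a triangle.
DWL = ½ × 4.2927 × 15.8829 = 34.0903.

DWL = $34.1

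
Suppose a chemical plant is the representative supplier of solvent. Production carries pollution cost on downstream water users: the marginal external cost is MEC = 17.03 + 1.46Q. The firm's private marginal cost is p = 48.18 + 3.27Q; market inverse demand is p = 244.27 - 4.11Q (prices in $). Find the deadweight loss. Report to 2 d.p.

Market equilibrium (private): 48.18 + 3.27Q = 244.27 - 4.11Q → Q_m = 26.5705.
Social marginal cost = private MC + MEC = 65.21 + 4.73Q.
Set SMC = demand: 65.21 + 4.73Q = 244.27 - 4.11Q → Q* = 20.2557.
The welfare-loss triangle has base |Q_m − Q*| and height MEC(Q_m) (the vertical gap between SMC and demand is zero at Q* and MEC at Q_m).
DWL = ½ × 6.3148 × 55.8229 = 176.2552.

DWL = $176.26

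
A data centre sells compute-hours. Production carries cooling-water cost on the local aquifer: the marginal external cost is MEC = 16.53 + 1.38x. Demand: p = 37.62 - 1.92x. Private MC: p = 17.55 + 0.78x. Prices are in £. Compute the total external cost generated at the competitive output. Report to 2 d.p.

Market equilibrium (private): 17.55 + 0.78x = 37.62 - 1.92x → x_m = 7.4333.
Total external cost = ∫₀^{x_m} (16.53 + 1.38x) dx = 16.53×7.4333 + ½×1.38×7.4333² = 160.9977.

£161.00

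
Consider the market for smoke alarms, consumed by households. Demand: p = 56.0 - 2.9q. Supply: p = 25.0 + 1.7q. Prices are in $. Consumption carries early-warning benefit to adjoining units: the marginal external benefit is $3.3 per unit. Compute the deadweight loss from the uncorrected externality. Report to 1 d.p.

DWL = $1.2

Market equilibrium (private): 25.0 + 1.7q = 56.0 - 2.9q → q_m = 6.7391.
Social marginal benefit = demand + MEB = 59.3 - 2.9q.
Set SMB = MC: 59.3 - 2.9q = 25.0 + 1.7q → q* = 7.4565.
Height of the DWL triangle at q_m is SMB(q_m) − MC(q_m) = MEB(q_m) = 3.3000.
DWL = ½ × 0.7174 × 3.3000 = 1.1837.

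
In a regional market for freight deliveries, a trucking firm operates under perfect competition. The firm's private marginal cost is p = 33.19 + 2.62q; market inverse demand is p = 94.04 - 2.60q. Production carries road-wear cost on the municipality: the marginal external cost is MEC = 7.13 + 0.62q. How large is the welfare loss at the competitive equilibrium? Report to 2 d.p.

DWL = 17.65

Market equilibrium (private): 33.19 + 2.62q = 94.04 - 2.60q → q_m = 11.6571.
Social marginal cost = private MC + MEC = 40.32 + 3.24q.
Set SMC = demand: 40.32 + 3.24q = 94.04 - 2.60q → q* = 9.1986.
Height of the DWL triangle at q_m is SMC(q_m) − demand(q_m) = MEC(q_m) = 14.3574.
DWL = ½ × 2.4585 × 14.3574 = 17.6488.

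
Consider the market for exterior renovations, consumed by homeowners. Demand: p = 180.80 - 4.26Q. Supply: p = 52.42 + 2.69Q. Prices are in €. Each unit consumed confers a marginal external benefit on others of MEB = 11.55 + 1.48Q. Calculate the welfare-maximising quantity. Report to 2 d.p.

Social marginal benefit = demand + MEB = 192.35 - 2.78Q.
Set SMB = MC: 192.35 - 2.78Q = 52.42 + 2.69Q → Q* = 25.5814.

Q* = 25.58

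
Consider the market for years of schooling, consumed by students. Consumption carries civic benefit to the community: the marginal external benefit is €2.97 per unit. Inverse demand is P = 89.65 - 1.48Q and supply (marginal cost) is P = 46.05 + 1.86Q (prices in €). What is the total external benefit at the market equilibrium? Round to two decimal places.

€38.77

Market equilibrium (private): 46.05 + 1.86Q = 89.65 - 1.48Q → Q_m = 13.0539.
Total external benefit = MEB × Q_m = 2.97 × 13.0539 = 38.7701.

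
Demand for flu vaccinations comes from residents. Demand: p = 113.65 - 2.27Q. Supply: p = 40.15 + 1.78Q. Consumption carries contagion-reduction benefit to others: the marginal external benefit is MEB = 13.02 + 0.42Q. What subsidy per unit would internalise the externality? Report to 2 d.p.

subsidy = 23.03 per unit

Social marginal benefit = demand + MEB = 126.67 - 1.85Q.
Set SMB = MC: 126.67 - 1.85Q = 40.15 + 1.78Q → Q* = 23.8347.
The Pigouvian subsidy equals MEB at Q*: 13.02 + 0.42×23.8347 = 23.0306.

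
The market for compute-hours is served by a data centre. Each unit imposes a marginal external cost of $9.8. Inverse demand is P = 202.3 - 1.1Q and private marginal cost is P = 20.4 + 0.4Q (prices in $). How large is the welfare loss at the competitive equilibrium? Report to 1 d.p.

DWL = $32.0

Market equilibrium (private): 20.4 + 0.4Q = 202.3 - 1.1Q → Q_m = 121.2667.
Social marginal cost = private MC + MEC = 30.2 + 0.4Q.
Set SMC = demand: 30.2 + 0.4Q = 202.3 - 1.1Q → Q* = 114.7333.
The loss is the area between SMC and demand from Q* to Q_m; with linear curves that's a triangle of height MEC(Q_m).
DWL = ½ × 6.5334 × 9.8000 = 32.0137.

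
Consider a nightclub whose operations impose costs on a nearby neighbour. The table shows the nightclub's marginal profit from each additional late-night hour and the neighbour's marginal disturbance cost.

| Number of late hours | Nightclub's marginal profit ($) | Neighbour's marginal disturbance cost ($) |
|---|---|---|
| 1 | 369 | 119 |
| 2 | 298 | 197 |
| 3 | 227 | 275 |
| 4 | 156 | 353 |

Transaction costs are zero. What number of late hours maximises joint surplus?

Bargaining reaches the level where marginal profit last exceeds marginal disturbance cost.
That holds through level 2 (298 ≥ 197) but not at 3 (227 < 275).

2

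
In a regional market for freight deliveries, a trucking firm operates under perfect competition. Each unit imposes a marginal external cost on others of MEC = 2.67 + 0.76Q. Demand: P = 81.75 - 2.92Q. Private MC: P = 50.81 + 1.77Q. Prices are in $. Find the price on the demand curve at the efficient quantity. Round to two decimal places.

Social marginal cost = private MC + MEC = 53.48 + 2.53Q.
Set SMC = demand: 53.48 + 2.53Q = 81.75 - 2.92Q → Q* = 5.1872.
Consumer price on the demand curve at Q*: 81.75 − 2.92×5.1872 = 66.6034.

P = $66.60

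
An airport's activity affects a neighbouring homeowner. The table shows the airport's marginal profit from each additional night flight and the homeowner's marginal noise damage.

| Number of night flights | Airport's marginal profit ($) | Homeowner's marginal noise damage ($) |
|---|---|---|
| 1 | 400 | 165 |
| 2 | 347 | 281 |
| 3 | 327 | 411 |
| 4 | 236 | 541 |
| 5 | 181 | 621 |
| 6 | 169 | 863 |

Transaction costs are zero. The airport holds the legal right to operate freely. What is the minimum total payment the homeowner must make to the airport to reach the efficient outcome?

Left alone the airport would choose level 6 (marginal profit stays positive).
Efficient level: k* = 2 (marginal profit ≥ marginal noise damage through 2).
The homeowner must at least cover the airport's forgone profit from cutting 6→2: 327 + 236 + 181 + 169 = 913.

$913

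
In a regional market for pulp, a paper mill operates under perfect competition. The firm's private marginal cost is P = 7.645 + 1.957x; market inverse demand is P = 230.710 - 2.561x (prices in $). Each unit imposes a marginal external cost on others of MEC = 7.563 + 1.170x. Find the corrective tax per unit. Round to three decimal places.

tax = $51.891 per unit

Social marginal cost = private MC + MEC = 15.208 + 3.127x.
Set SMC = demand: 15.208 + 3.127x = 230.710 - 2.561x → x* = 37.8871.
The Pigouvian tax equals MEC at x*: 7.563 + 1.170×37.8871 = 51.8909.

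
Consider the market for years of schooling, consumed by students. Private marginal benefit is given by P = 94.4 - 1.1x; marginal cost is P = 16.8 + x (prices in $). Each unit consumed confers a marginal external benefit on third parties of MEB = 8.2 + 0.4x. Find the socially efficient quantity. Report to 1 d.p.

x* = 50.5

Social marginal benefit = demand + MEB = 102.6 - 0.7x.
Set SMB = MC: 102.6 - 0.7x = 16.8 + x → x* = 50.4706.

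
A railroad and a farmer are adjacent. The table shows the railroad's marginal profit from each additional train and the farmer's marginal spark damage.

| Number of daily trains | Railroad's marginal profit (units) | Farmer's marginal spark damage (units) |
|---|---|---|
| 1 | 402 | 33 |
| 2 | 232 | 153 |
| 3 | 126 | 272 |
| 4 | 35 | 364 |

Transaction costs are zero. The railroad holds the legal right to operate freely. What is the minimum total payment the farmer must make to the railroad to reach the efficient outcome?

161

Left alone the railroad would choose level 4 (marginal profit stays positive).
Efficient level: k* = 2 (marginal profit ≥ marginal spark damage through 2).
The farmer must at least cover the railroad's forgone profit from cutting 4→2: 126 + 35 = 161.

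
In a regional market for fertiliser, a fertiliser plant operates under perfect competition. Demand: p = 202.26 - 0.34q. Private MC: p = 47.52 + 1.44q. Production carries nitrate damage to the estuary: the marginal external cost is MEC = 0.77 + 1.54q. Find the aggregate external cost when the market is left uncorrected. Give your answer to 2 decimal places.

5886.04

Market equilibrium (private): 47.52 + 1.44q = 202.26 - 0.34q → q_m = 86.9326.
Total external cost = ∫₀^{q_m} (0.77 + 1.54q) dq = 0.77×86.9326 + ½×1.54×86.9326² = 5886.0413.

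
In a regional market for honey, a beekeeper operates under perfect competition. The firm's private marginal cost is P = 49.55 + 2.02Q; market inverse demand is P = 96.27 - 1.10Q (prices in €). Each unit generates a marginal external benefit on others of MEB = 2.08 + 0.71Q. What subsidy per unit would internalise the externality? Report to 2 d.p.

subsidy = €16.46 per unit

Social marginal cost = private MC − MEB = 47.47 + 1.31Q.
Set SMC = demand: 47.47 + 1.31Q = 96.27 - 1.10Q → Q* = 20.2490.
The Pigouvian subsidy equals MEB at Q*: 2.08 + 0.71×20.2490 = 16.4568.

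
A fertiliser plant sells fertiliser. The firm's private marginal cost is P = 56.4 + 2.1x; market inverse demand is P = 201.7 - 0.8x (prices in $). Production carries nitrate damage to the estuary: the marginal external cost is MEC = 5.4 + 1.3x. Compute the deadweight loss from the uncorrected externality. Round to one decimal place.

Market equilibrium (private): 56.4 + 2.1x = 201.7 - 0.8x → x_m = 50.1034.
Social marginal cost = private MC + MEC = 61.8 + 3.4x.
Set SMC = demand: 61.8 + 3.4x = 201.7 - 0.8x → x* = 33.3095.
Height of the DWL triangle at x_m is SMC(x_m) − demand(x_m) = MEC(x_m) = 70.5345.
DWL = ½ × 16.7939 × 70.5345 = 592.2747.

DWL = $592.3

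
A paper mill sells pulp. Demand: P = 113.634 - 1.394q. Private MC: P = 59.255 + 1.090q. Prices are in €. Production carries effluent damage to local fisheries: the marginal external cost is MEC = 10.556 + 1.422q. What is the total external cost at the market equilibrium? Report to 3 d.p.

€571.833

Market equilibrium (private): 59.255 + 1.090q = 113.634 - 1.394q → q_m = 21.8917.
Total external cost = ∫₀^{q_m} (10.556 + 1.422q) dq = 10.556×21.8917 + ½×1.422×21.8917² = 571.8331.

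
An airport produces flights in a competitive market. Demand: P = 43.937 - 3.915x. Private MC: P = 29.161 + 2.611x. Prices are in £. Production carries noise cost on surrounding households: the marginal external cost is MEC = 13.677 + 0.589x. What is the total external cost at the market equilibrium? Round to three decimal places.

Market equilibrium (private): 29.161 + 2.611x = 43.937 - 3.915x → x_m = 2.2642.
Total external cost = ∫₀^{x_m} (13.677 + 0.589x) dx = 13.677×2.2642 + ½×0.589×2.2642² = 32.4772.

£32.477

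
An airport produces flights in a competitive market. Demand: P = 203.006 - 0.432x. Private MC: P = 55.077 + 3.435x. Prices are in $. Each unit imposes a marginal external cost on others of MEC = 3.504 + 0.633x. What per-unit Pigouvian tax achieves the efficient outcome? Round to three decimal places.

tax = $23.820 per unit

Social marginal cost = private MC + MEC = 58.581 + 4.068x.
Set SMC = demand: 58.581 + 4.068x = 203.006 - 0.432x → x* = 32.0944.
The Pigouvian tax equals MEC at x*: 3.504 + 0.633×32.0944 = 23.8198.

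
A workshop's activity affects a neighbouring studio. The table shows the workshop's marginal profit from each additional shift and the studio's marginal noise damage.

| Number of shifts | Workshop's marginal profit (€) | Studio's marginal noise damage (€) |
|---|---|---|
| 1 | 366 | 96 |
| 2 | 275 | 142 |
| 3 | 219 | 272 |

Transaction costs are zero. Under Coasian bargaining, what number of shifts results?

Bargaining reaches the level where marginal profit last exceeds marginal noise damage.
That holds through level 2 (275 ≥ 142) but not at 3 (219 < 272).

2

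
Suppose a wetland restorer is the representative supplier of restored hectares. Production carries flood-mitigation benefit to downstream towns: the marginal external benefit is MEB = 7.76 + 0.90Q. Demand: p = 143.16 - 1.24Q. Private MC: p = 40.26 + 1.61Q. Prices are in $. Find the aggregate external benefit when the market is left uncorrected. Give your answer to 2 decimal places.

$866.79

Market equilibrium (private): 40.26 + 1.61Q = 143.16 - 1.24Q → Q_m = 36.1053.
Total external benefit = ∫₀^{Q_m} (7.76 + 0.90Q) dQ = 7.76×36.1053 + ½×0.90×36.1053² = 866.7938.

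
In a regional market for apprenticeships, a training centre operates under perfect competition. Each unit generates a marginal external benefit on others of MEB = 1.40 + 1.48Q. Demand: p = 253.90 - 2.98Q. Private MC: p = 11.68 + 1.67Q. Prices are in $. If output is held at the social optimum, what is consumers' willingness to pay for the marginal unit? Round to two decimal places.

P = $24.88

Social marginal cost = private MC − MEB = 10.28 + 0.19Q.
Set SMC = demand: 10.28 + 0.19Q = 253.90 - 2.98Q → Q* = 76.8517.
Consumer price on the demand curve at Q*: 253.90 − 2.98×76.8517 = 24.8819.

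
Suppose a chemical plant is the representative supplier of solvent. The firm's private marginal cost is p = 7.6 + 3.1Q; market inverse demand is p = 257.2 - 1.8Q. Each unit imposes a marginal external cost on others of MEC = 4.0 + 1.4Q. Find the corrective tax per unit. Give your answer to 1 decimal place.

Social marginal cost = private MC + MEC = 11.6 + 4.5Q.
Set SMC = demand: 11.6 + 4.5Q = 257.2 - 1.8Q → Q* = 38.9841.
The Pigouvian tax equals MEC at Q*: 4.0 + 1.4×38.9841 = 58.5777.

tax = 58.6 per unit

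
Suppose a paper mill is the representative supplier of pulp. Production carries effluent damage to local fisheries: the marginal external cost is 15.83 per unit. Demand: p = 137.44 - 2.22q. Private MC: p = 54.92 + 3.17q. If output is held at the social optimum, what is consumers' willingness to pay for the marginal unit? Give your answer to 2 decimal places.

Social marginal cost = private MC + MEC = 70.75 + 3.17q.
Set SMC = demand: 70.75 + 3.17q = 137.44 - 2.22q → q* = 12.3729.
Consumer price on the demand curve at q*: 137.44 − 2.22×12.3729 = 109.9722.

P = 109.97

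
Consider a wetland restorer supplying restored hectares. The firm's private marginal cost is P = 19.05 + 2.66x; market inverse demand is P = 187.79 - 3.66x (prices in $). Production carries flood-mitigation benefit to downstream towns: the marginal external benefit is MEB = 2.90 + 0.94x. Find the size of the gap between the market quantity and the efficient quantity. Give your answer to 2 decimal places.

5.20 units

Market equilibrium (private): 19.05 + 2.66x = 187.79 - 3.66x → x_m = 26.6994.
Social marginal cost = private MC − MEB = 16.15 + 1.72x.
Set SMC = demand: 16.15 + 1.72x = 187.79 - 3.66x → x* = 31.9033.
Gap = |26.6994 − 31.9033| = 5.2039.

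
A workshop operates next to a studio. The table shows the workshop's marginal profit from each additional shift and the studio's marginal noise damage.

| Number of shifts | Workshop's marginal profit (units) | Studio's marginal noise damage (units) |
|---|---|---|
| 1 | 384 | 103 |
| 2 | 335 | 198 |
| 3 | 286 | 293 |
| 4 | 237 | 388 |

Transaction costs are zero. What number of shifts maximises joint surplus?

2

Bargaining reaches the level where marginal profit last exceeds marginal noise damage.
That holds through level 2 (335 ≥ 198) but not at 3 (286 < 293).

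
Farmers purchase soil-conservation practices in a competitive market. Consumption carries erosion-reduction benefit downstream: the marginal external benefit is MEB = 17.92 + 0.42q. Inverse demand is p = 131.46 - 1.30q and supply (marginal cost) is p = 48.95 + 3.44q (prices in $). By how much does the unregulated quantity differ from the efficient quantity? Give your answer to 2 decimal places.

Market equilibrium (private): 48.95 + 3.44q = 131.46 - 1.30q → q_m = 17.4072.
Social marginal benefit = demand + MEB = 149.38 - 0.88q.
Set SMB = MC: 149.38 - 0.88q = 48.95 + 3.44q → q* = 23.2477.
Gap = |17.4072 − 23.2477| = 5.8405.

5.84 units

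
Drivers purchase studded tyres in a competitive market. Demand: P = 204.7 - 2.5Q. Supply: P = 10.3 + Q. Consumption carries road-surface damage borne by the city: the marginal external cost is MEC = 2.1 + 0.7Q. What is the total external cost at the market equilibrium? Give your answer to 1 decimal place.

1196.4

Market equilibrium (private): 10.3 + Q = 204.7 - 2.5Q → Q_m = 55.5429.
Total external cost = ∫₀^{Q_m} (2.1 + 0.7Q) dQ = 2.1×55.5429 + ½×0.7×55.5429² = 1196.3949.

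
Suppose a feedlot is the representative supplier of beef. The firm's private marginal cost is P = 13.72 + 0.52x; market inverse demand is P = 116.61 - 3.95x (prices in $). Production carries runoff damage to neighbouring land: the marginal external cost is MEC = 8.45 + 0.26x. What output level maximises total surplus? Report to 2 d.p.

x* = 19.97

Social marginal cost = private MC + MEC = 22.17 + 0.78x.
Set SMC = demand: 22.17 + 0.78x = 116.61 - 3.95x → x* = 19.9662.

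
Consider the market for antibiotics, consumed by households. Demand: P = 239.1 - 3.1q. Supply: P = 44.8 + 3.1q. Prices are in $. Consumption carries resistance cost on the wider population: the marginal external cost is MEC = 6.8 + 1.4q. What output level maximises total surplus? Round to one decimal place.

q* = 24.7

Social marginal benefit = demand − MEC = 232.3 - 4.5q.
Set SMB = MC: 232.3 - 4.5q = 44.8 + 3.1q → q* = 24.6711.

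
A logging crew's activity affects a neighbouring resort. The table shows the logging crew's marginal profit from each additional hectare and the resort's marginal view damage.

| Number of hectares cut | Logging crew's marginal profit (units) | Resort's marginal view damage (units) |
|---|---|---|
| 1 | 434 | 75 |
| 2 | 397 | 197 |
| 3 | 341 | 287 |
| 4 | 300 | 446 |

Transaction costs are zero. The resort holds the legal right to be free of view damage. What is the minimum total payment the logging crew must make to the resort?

Efficient level: marginal profit ≥ marginal view damage through level 3, so k* = 3.
With the resort holding the right, the logging crew must at least compensate total damage at k*: 75 + 197 + 287 = 559.

559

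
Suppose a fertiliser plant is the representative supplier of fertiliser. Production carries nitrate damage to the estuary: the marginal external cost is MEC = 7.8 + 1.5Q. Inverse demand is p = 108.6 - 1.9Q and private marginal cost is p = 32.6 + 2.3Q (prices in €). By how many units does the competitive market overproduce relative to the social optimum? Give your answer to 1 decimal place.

6.1 units

Market equilibrium (private): 32.6 + 2.3Q = 108.6 - 1.9Q → Q_m = 18.0952.
Social marginal cost = private MC + MEC = 40.4 + 3.8Q.
Set SMC = demand: 40.4 + 3.8Q = 108.6 - 1.9Q → Q* = 11.9649.
Gap = |18.0952 − 11.9649| = 6.1303.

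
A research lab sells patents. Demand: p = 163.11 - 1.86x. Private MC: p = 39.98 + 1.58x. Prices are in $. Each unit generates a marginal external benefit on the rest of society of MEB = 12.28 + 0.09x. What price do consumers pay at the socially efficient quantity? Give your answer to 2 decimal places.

Social marginal cost = private MC − MEB = 27.70 + 1.49x.
Set SMC = demand: 27.70 + 1.49x = 163.11 - 1.86x → x* = 40.4209.
Consumer price on the demand curve at x*: 163.11 − 1.86×40.4209 = 87.9271.

P = $87.93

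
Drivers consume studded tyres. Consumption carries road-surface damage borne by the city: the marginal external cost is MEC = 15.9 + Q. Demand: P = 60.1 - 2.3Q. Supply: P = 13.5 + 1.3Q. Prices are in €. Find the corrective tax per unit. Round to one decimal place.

Social marginal benefit = demand − MEC = 44.2 - 3.3Q.
Set SMB = MC: 44.2 - 3.3Q = 13.5 + 1.3Q → Q* = 6.6739.
The Pigouvian tax equals MEC at Q*: 15.9 + 1.0×6.6739 = 22.5739.

tax = €22.6 per unit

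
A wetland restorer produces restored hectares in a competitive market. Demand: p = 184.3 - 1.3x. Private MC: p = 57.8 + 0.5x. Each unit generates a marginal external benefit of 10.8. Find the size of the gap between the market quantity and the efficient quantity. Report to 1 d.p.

Market equilibrium (private): 57.8 + 0.5x = 184.3 - 1.3x → x_m = 70.2778.
Social marginal cost = private MC − MEB = 47.0 + 0.5x.
Set SMC = demand: 47.0 + 0.5x = 184.3 - 1.3x → x* = 76.2778.
Gap = |70.2778 − 76.2778| = 6.0000.

6.0 units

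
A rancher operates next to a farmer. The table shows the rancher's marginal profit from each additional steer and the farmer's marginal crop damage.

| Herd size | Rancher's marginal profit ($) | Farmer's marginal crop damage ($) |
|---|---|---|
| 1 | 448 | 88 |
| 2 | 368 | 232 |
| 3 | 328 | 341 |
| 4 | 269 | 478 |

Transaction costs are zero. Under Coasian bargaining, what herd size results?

2

Bargaining reaches the level where marginal profit last exceeds marginal crop damage.
That holds through level 2 (368 ≥ 232) but not at 3 (328 < 341).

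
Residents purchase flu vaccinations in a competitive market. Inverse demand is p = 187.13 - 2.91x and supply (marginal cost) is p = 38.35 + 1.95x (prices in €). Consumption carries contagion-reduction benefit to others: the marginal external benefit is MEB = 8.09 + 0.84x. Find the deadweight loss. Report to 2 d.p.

Market equilibrium (private): 38.35 + 1.95x = 187.13 - 2.91x → x_m = 30.6132.
Social marginal benefit = demand + MEB = 195.22 - 2.07x.
Set SMB = MC: 195.22 - 2.07x = 38.35 + 1.95x → x* = 39.0224.
Between x* and x_m the wedge SMB − MC runs linearly from 0 to MEB(x_m), so the loss is a triangle.
DWL = ½ × 8.4092 × 33.8051 = 142.1369.

DWL = €142.14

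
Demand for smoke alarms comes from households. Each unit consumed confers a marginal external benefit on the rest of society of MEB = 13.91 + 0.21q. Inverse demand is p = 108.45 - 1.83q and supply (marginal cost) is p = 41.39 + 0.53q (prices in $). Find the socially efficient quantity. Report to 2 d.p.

q* = 37.66

Social marginal benefit = demand + MEB = 122.36 - 1.62q.
Set SMB = MC: 122.36 - 1.62q = 41.39 + 0.53q → q* = 37.6605.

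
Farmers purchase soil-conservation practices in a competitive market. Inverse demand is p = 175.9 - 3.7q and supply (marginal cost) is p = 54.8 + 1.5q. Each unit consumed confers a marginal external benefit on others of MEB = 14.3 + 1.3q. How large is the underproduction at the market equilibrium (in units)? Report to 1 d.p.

11.4 units

Market equilibrium (private): 54.8 + 1.5q = 175.9 - 3.7q → q_m = 23.2885.
Social marginal benefit = demand + MEB = 190.2 - 2.4q.
Set SMB = MC: 190.2 - 2.4q = 54.8 + 1.5q → q* = 34.7179.
Gap = |23.2885 − 34.7179| = 11.4294.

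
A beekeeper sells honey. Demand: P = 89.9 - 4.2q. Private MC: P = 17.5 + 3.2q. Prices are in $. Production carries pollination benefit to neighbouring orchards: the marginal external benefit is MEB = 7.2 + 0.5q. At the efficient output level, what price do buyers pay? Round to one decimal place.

P = $41.4

Social marginal cost = private MC − MEB = 10.3 + 2.7q.
Set SMC = demand: 10.3 + 2.7q = 89.9 - 4.2q → q* = 11.5362.
Consumer price on the demand curve at q*: 89.9 − 4.2×11.5362 = 41.4480.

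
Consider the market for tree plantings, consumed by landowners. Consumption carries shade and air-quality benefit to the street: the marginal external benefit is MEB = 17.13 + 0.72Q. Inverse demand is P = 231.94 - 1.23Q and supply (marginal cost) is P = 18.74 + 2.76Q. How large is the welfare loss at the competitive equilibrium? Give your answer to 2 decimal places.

Market equilibrium (private): 18.74 + 2.76Q = 231.94 - 1.23Q → Q_m = 53.4336.
Social marginal benefit = demand + MEB = 249.07 - 0.51Q.
Set SMB = MC: 249.07 - 0.51Q = 18.74 + 2.76Q → Q* = 70.4373.
Height of the DWL triangle at Q_m is SMB(Q_m) − MC(Q_m) = MEB(Q_m) = 55.6022.
DWL = ½ × 17.0037 × 55.6022 = 472.7216.

DWL = 472.72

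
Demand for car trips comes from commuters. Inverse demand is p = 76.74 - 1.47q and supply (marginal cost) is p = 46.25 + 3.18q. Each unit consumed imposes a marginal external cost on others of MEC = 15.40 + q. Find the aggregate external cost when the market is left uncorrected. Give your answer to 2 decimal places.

122.47

Market equilibrium (private): 46.25 + 3.18q = 76.74 - 1.47q → q_m = 6.5570.
Total external cost = ∫₀^{q_m} (15.40 + 1.00q) dq = 15.40×6.5570 + ½×1.00×6.5570² = 122.4749.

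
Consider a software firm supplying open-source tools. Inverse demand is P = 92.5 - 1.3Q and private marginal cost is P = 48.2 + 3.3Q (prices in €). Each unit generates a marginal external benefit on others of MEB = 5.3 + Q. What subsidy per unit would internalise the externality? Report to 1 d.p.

Social marginal cost = private MC − MEB = 42.9 + 2.3Q.
Set SMC = demand: 42.9 + 2.3Q = 92.5 - 1.3Q → Q* = 13.7778.
The Pigouvian subsidy equals MEB at Q*: 5.3 + 1.0×13.7778 = 19.0778.

subsidy = €19.1 per unit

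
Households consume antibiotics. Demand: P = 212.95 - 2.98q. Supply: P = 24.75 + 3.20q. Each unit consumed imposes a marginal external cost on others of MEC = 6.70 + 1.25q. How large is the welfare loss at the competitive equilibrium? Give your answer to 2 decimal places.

Market equilibrium (private): 24.75 + 3.20q = 212.95 - 2.98q → q_m = 30.4531.
Social marginal benefit = demand − MEC = 206.25 - 4.23q.
Set SMB = MC: 206.25 - 4.23q = 24.75 + 3.20q → q* = 24.4280.
The welfare-loss triangle has base |q_m − q*| and height MEC(q_m) (the vertical gap between SMB and MC is zero at q* and MEC at q_m).
DWL = ½ × 6.0251 × 44.7663 = 134.8607.

DWL = 134.86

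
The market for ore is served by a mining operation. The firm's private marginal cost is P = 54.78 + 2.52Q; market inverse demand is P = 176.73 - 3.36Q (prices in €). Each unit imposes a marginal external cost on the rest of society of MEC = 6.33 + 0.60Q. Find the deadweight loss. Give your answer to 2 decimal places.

DWL = €27.20

Market equilibrium (private): 54.78 + 2.52Q = 176.73 - 3.36Q → Q_m = 20.7398.
Social marginal cost = private MC + MEC = 61.11 + 3.12Q.
Set SMC = demand: 61.11 + 3.12Q = 176.73 - 3.36Q → Q* = 17.8426.
The loss is the area between SMC and demand from Q* to Q_m; with linear curves that's a triangle of height MEC(Q_m).
DWL = ½ × 2.8972 × 18.7739 = 27.1959.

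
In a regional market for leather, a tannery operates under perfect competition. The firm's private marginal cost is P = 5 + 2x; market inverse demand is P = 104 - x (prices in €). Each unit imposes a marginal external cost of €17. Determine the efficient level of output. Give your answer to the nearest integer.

x* = 27

Social marginal cost = private MC + MEC = 22 + 2x.
Set SMC = demand: 22 + 2x = 104 - x → x* = 27.3333.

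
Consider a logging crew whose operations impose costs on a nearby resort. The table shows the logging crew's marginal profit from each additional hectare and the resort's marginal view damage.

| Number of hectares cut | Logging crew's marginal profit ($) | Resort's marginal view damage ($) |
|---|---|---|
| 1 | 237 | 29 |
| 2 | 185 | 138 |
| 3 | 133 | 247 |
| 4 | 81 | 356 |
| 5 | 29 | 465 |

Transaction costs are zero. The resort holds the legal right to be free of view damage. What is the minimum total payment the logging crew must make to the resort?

$167

Efficient level: marginal profit ≥ marginal view damage through level 2, so k* = 2.
With the resort holding the right, the logging crew must at least compensate total damage at k*: 29 + 138 = 167.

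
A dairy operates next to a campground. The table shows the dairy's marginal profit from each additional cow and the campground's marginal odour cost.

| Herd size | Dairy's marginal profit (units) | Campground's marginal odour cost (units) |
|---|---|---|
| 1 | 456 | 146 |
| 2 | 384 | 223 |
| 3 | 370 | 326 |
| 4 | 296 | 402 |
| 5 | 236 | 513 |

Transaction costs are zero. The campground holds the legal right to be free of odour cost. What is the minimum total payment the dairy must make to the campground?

695

Efficient level: marginal profit ≥ marginal odour cost through level 3, so k* = 3.
With the campground holding the right, the dairy must at least compensate total damage at k*: 146 + 223 + 326 = 695.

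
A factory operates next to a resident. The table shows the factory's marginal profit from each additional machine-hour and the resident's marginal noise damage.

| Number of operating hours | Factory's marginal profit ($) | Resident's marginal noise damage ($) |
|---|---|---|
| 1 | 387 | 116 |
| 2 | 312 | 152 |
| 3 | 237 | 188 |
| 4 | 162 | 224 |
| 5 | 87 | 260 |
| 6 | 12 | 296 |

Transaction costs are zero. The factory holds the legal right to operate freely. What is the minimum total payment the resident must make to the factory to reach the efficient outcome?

$261

Left alone the factory would choose level 6 (marginal profit stays positive).
Efficient level: k* = 3 (marginal profit ≥ marginal noise damage through 3).
The resident must at least cover the factory's forgone profit from cutting 6→3: 162 + 87 + 12 = 261.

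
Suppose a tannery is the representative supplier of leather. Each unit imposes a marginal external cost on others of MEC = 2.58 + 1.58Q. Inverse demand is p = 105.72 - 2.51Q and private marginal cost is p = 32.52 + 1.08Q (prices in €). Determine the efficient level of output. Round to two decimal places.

Social marginal cost = private MC + MEC = 35.10 + 2.66Q.
Set SMC = demand: 35.10 + 2.66Q = 105.72 - 2.51Q → Q* = 13.6596.

Q* = 13.66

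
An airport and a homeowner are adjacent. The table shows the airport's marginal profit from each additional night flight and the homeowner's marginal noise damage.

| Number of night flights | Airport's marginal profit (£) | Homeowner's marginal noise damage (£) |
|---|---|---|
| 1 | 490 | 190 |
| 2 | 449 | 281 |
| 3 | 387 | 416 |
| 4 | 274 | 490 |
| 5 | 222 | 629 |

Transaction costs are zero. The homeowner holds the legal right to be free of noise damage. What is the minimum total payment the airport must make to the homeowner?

Efficient level: marginal profit ≥ marginal noise damage through level 2, so k* = 2.
With the homeowner holding the right, the airport must at least compensate total damage at k*: 190 + 281 = 471.

£471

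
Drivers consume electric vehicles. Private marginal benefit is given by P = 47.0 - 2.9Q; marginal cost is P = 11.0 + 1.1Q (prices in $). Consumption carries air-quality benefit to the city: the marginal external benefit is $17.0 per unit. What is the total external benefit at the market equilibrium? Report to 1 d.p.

Market equilibrium (private): 11.0 + 1.1Q = 47.0 - 2.9Q → Q_m = 9.0000.
Total external benefit = MEB × Q_m = 17.0 × 9.0000 = 153.0000.

$153.0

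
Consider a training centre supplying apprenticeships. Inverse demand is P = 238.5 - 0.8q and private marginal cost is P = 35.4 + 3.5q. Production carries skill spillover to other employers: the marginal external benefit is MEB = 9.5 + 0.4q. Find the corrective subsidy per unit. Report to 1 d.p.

Social marginal cost = private MC − MEB = 25.9 + 3.1q.
Set SMC = demand: 25.9 + 3.1q = 238.5 - 0.8q → q* = 54.5128.
The Pigouvian subsidy equals MEB at q*: 9.5 + 0.4×54.5128 = 31.3051.

subsidy = 31.3 per unit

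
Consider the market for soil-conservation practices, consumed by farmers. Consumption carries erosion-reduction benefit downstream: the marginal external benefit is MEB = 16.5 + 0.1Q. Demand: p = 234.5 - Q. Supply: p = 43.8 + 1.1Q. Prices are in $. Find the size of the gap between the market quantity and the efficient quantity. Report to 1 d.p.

12.8 units

Market equilibrium (private): 43.8 + 1.1Q = 234.5 - Q → Q_m = 90.8095.
Social marginal benefit = demand + MEB = 251.0 - 0.9Q.
Set SMB = MC: 251.0 - 0.9Q = 43.8 + 1.1Q → Q* = 103.6000.
Gap = |90.8095 − 103.6000| = 12.7905.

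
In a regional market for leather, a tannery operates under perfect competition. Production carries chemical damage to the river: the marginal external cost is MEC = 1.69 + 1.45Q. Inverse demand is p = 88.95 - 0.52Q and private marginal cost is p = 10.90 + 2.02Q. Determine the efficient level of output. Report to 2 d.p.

Q* = 19.14

Social marginal cost = private MC + MEC = 12.59 + 3.47Q.
Set SMC = demand: 12.59 + 3.47Q = 88.95 - 0.52Q → Q* = 19.1378.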